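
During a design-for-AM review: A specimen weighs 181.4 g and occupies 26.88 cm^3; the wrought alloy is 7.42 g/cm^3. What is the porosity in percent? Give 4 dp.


rho_part = 181.4 / 26.88 = 6.7485119 g/cm^3
Porosity = (1 - 6.7485119/7.42)*100 = 9.0497 %


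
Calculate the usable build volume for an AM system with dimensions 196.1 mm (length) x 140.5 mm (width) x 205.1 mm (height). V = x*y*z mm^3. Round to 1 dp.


V = 196.1 * 140.5 * 205.1 = 5650925.5 mm^3


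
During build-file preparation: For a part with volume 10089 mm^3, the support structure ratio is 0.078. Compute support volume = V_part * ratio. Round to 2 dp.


V_support = 10089 * 0.078 = 786.94 mm^3


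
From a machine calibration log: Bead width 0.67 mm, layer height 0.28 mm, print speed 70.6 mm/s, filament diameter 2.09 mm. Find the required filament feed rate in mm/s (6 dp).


Q = 0.67 * 0.28 * 70.6 = 13.24456 mm^3/s
A_fil = pi*(2.09/2)^2 = 3.43069772 mm^2
v_feed = 13.24456 / 3.43069772 = 3.860602 mm/s


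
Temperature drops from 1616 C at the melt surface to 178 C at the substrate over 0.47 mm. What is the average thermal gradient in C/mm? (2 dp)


G = (1616-178)/0.47 = 3059.57 C/mm


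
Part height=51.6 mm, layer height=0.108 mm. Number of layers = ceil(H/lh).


Layers = ceil(51.6/0.108) = 478


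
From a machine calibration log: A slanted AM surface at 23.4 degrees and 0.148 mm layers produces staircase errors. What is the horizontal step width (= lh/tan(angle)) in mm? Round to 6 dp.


step = 0.148 / tan(23.4) = 0.342008 mm


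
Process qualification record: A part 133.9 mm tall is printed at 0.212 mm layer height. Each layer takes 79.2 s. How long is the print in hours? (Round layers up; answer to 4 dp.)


Layers = ceil(133.9/0.212) = 632
t = 632 * 79.2 / 3600 = 13.904 hrs


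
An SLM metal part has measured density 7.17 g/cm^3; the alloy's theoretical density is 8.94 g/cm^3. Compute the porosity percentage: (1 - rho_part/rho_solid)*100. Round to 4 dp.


Porosity = (1-7.17/8.94)*100 = 19.7987 %


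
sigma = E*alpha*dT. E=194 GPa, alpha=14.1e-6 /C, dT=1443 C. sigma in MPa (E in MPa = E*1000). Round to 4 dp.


sigma = 194*1000 * 14.1e-6 * 1443 = 3947.1822 MPa


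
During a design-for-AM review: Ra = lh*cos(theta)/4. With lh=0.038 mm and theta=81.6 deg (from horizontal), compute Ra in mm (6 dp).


Ra = 0.038 * cos(81.6) / 4 = 0.001388 mm


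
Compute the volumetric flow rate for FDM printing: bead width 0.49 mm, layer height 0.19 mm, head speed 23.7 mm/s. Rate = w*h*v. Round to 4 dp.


Rate = 0.49 * 0.19 * 23.7 = 2.2065 mm^3/s


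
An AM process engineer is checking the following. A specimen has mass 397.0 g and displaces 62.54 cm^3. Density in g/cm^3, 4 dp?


rho = 397.0 / 62.54 = 6.3479 g/cm^3


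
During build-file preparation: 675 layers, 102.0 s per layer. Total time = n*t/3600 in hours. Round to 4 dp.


t = 675 * 102.0 / 3600 = 19.125 hrs


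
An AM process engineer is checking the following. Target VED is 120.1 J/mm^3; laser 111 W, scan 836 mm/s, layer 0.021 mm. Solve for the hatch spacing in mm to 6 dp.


h = 111 / (120.1*836*0.021) = 0.052645 mm


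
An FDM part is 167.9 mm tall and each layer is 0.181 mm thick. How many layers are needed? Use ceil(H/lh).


Layers = ceil(167.9/0.181) = 928


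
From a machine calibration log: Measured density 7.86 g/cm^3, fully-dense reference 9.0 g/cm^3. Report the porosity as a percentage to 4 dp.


Porosity = (1-7.86/9.0)*100 = 12.6667 %


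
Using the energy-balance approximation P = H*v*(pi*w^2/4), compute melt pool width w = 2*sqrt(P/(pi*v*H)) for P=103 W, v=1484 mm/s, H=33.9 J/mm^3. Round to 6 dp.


w = 2*sqrt(103/(pi*1484*33.9)) = 0.051057 mm


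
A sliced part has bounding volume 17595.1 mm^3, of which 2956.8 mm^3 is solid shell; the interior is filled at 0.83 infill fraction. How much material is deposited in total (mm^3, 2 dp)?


V_infill = (17595.1 - 2956.8) * 0.83 = 12149.79
V_total = 2956.8 + 12149.79 = 15106.59 mm^3


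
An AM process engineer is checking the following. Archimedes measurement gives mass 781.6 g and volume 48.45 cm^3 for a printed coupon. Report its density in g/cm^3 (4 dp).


rho = 781.6 / 48.45 = 16.1321 g/cm^3


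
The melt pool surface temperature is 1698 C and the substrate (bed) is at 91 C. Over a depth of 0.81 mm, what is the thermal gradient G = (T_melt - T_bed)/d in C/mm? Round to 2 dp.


G = (1698-91)/0.81 = 1983.95 C/mm


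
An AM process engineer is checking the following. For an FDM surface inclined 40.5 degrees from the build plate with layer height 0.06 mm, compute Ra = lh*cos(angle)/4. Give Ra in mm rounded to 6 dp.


Ra = 0.06 * cos(40.5) / 4 = 0.011406 mm


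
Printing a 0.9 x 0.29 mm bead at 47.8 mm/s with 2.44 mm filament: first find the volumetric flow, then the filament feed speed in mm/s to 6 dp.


Q = 0.9 * 0.29 * 47.8 = 12.4758 mm^3/s
A_fil = pi*(2.44/2)^2 = 4.67594651 mm^2
v_feed = 12.4758 / 4.67594651 = 2.66808 mm/s


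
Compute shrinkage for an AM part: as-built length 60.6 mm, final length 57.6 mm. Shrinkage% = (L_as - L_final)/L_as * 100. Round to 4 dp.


Shrinkage = ((60.6-57.6)/60.6)*100 = 4.9505 %


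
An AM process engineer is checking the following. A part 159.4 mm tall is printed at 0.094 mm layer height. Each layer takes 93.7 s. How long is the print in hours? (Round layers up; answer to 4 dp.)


Layers = ceil(159.4/0.094) = 1696
t = 1696 * 93.7 / 3600 = 44.1431 hrs


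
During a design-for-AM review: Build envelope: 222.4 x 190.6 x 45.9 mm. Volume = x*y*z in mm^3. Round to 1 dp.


V = 222.4 * 190.6 * 45.9 = 1945675.3 mm^3


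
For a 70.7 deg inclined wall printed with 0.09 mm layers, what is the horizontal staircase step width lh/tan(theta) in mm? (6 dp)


step = 0.09 / tan(70.7) = 0.031518 mm


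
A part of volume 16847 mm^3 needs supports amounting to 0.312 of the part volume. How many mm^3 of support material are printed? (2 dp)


V_support = 16847 * 0.312 = 5256.26 mm^3


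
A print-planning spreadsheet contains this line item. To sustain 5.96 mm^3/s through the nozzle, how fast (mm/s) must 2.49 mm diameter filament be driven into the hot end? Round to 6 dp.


A = pi*(2.49/2)^2 = 4.869547
v = 5.96 / 4.869547 = 1.223933 mm/s


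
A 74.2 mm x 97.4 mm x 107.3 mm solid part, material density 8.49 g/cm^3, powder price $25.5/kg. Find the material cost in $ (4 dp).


V = 74.2 * 97.4 * 107.3 = 775465.684 mm^3 = 775.465684 cm^3
Mass = 775.465684 * 8.49 / 1000 = 6.58370366 kg
Cost = 6.58370366 * 25.5 = 167.8844 $


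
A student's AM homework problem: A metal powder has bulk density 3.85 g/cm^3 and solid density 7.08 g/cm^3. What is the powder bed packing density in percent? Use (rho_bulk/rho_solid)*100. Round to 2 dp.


Packing = (3.85/7.08)*100 = 54.38 %


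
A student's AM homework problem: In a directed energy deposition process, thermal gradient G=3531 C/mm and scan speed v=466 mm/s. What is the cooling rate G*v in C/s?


CR = 3531 * 466 = 1645446 C/s


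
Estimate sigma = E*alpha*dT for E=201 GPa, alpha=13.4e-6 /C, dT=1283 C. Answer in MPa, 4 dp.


sigma = 201*1000 * 13.4e-6 * 1283 = 3455.6322 MPa


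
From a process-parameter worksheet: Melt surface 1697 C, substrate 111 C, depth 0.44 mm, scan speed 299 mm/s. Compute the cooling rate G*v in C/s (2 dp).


G = (1697-111)/0.44 = 3604.54545455 C/mm
CR = 3604.54545455 * 299 = 1077759.09 C/s


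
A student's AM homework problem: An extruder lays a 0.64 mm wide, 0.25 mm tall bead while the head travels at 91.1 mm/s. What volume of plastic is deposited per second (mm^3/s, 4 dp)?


Rate = 0.64 * 0.25 * 91.1 = 14.576 mm^3/s


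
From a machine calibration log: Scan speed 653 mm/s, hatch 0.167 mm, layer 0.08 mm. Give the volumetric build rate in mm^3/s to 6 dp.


Rate = 653 * 0.167 * 0.08 = 8.72408 mm^3/s


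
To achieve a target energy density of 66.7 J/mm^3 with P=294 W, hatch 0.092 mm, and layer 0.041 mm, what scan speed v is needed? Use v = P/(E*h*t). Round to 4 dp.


v = 294 / (66.7*0.092*0.041) = 1168.5568 mm/s


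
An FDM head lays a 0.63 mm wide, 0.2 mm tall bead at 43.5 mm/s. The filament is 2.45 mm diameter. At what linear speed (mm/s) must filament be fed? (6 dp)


Q = 0.63 * 0.2 * 43.5 = 5.481 mm^3/s
A_fil = pi*(2.45/2)^2 = 4.71435248 mm^2
v_feed = 5.481 / 4.71435248 = 1.16262 mm/s


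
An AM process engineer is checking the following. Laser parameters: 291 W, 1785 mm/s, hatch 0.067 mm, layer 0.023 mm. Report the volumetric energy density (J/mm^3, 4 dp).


E = 291 / (1785*0.067*0.023) = 105.7918 J/mm^3


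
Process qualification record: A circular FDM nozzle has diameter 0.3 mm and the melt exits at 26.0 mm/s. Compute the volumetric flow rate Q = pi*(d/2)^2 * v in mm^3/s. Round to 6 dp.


A = pi*(0.3/2)^2 = 0.07068583 mm^2
Q = 0.07068583 * 26.0 = 1.837832 mm^3/s


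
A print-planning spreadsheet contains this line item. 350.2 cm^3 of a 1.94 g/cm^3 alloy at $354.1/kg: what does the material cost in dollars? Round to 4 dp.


Mass = 350.2*1.94/1000 = 0.679388 kg
Cost = 0.679388 * 354.1 = 240.5713 $


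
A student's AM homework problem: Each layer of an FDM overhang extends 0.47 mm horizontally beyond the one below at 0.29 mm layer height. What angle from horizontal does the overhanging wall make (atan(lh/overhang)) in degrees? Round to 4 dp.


angle = atan(0.29/0.47) = 31.6755 degrees


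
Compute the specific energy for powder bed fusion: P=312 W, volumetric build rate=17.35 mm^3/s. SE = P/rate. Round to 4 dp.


SE = 312 / 17.35 = 17.9827 J/mm^3


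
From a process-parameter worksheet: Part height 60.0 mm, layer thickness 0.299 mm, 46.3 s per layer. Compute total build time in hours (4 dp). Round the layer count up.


Layers = ceil(60.0/0.299) = 201
t = 201 * 46.3 / 3600 = 2.5851 hrs


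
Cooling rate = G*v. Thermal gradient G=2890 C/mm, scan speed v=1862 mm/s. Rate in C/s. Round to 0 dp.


CR = 2890 * 1862 = 5381180 C/s


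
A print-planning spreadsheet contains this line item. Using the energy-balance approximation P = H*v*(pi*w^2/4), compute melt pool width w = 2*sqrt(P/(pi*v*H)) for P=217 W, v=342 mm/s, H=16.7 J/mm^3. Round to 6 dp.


w = 2*sqrt(217/(pi*342*16.7)) = 0.219945 mm


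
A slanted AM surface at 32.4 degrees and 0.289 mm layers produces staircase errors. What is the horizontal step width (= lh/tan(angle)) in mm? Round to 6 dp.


step = 0.289 / tan(32.4) = 0.455391 mm


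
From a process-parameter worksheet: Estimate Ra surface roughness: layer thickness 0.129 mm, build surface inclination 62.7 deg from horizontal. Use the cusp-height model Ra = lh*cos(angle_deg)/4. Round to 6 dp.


Ra = 0.129 * cos(62.7) / 4 = 0.014791 mm


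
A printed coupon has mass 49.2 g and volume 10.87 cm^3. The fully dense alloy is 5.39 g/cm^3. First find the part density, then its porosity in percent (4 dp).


rho_part = 49.2 / 10.87 = 4.52621895 g/cm^3
Porosity = (1 - 4.52621895/5.39)*100 = 16.0256 %


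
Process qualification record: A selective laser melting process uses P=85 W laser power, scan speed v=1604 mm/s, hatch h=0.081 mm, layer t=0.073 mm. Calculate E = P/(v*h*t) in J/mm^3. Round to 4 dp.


E = 85 / (1604*0.081*0.073) = 8.962 J/mm^3


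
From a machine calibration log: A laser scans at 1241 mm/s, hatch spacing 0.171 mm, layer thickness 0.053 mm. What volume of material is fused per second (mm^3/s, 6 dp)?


Rate = 1241 * 0.171 * 0.053 = 11.247183 mm^3/s


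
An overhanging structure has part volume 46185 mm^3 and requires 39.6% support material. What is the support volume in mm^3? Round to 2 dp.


V_support = 46185 * 0.396 = 18289.26 mm^3


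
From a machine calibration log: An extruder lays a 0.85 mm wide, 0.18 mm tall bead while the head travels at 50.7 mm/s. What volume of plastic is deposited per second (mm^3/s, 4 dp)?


Rate = 0.85 * 0.18 * 50.7 = 7.7571 mm^3/s


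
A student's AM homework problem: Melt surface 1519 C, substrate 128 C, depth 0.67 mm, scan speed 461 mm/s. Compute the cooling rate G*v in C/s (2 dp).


G = (1519-128)/0.67 = 2076.11940299 C/mm
CR = 2076.11940299 * 461 = 957091.04 C/s


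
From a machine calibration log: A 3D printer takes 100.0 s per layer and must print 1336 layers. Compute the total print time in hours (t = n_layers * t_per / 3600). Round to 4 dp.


t = 1336 * 100.0 / 3600 = 37.1111 hrs


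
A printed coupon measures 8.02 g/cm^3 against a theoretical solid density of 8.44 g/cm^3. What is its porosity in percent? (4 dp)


Porosity = (1-8.02/8.44)*100 = 4.9763 %


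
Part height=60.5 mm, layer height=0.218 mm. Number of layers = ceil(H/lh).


Layers = ceil(60.5/0.218) = 278


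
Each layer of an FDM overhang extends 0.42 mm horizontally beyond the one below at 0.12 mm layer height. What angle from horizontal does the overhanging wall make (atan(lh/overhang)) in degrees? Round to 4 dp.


angle = atan(0.12/0.42) = 15.9454 degrees


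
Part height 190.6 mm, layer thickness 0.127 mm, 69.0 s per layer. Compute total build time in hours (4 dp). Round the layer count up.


Layers = ceil(190.6/0.127) = 1501
t = 1501 * 69.0 / 3600 = 28.7692 hrs


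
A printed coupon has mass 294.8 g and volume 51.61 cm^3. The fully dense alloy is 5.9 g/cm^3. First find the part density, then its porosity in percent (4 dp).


rho_part = 294.8 / 51.61 = 5.7120713 g/cm^3
Porosity = (1 - 5.7120713/5.9)*100 = 3.1852 %


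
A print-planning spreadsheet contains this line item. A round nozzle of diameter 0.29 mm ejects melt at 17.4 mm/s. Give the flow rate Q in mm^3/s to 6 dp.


A = pi*(0.29/2)^2 = 0.06605199 mm^2
Q = 0.06605199 * 17.4 = 1.149305 mm^3/s


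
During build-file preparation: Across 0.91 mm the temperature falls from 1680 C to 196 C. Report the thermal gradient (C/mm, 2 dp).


G = (1680-196)/0.91 = 1630.77 C/mm


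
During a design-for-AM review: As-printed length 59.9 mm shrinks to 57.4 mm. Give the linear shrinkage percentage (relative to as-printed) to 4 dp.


Shrinkage = ((59.9-57.4)/59.9)*100 = 4.1736 %


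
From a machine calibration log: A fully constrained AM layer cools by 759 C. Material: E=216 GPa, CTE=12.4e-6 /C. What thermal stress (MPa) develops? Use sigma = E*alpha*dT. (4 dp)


sigma = 216*1000 * 12.4e-6 * 759 = 2032.9056 MPa


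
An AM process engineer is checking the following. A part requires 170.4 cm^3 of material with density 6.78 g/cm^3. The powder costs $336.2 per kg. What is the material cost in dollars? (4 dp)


Mass = 170.4*6.78/1000 = 1.155312 kg
Cost = 1.155312 * 336.2 = 388.4159 $


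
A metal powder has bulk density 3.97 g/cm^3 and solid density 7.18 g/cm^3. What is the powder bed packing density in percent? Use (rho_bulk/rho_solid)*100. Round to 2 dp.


Packing = (3.97/7.18)*100 = 55.29 %


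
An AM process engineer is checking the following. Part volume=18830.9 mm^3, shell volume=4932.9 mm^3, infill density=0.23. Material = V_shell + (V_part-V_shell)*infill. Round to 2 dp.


V_infill = (18830.9 - 4932.9) * 0.23 = 3196.54
V_total = 4932.9 + 3196.54 = 8129.44 mm^3


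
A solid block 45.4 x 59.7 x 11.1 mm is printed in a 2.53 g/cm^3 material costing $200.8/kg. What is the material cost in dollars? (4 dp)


V = 45.4 * 59.7 * 11.1 = 30085.218 mm^3 = 30.085218 cm^3
Mass = 30.085218 * 2.53 / 1000 = 0.0761156 kg
Cost = 0.0761156 * 200.8 = 15.284 $


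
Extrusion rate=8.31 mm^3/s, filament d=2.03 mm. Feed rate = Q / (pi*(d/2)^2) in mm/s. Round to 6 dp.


A = pi*(2.03/2)^2 = 3.236547
v = 8.31 / 3.236547 = 2.567551 mm/s


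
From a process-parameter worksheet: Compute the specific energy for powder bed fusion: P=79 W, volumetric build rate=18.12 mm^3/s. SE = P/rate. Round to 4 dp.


SE = 79 / 18.12 = 4.3598 J/mm^3


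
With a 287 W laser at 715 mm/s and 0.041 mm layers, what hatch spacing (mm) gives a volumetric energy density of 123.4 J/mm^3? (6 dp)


h = 287 / (123.4*715*0.041) = 0.079337 mm


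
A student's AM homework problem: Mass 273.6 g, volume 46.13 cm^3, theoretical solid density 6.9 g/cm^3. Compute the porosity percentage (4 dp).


rho_part = 273.6 / 46.13 = 5.93106438 g/cm^3
Porosity = (1 - 5.93106438/6.9)*100 = 14.0425 %


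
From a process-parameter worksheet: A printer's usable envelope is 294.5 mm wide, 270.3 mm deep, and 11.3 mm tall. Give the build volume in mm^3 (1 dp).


V = 294.5 * 270.3 * 11.3 = 899517.9 mm^3


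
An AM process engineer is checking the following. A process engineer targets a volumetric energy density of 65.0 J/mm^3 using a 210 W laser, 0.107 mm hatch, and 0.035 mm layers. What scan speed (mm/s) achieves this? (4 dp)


v = 210 / (65.0*0.107*0.035) = 862.6887 mm/s


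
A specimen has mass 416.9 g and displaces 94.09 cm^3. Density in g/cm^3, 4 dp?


rho = 416.9 / 94.09 = 4.4309 g/cm^3


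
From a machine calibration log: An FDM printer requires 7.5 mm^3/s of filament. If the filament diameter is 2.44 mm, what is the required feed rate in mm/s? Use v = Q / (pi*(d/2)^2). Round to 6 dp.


A = pi*(2.44/2)^2 = 4.675947
v = 7.5 / 4.675947 = 1.603953 mm/s


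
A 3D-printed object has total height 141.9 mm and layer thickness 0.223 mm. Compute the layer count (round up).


Layers = ceil(141.9/0.223) = 637


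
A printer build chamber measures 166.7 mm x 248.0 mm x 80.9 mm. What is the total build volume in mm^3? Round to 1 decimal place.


V = 166.7 * 248.0 * 80.9 = 3344535.4 mm^3


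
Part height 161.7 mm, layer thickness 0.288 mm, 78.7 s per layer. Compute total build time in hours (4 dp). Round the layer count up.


Layers = ceil(161.7/0.288) = 562
t = 562 * 78.7 / 3600 = 12.2859 hrs


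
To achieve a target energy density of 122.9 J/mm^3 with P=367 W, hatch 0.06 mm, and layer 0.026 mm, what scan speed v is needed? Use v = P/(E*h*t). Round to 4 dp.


v = 367 / (122.9*0.06*0.026) = 1914.21 mm/s


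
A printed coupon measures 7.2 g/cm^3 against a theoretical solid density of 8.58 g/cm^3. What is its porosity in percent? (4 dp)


Porosity = (1-7.2/8.58)*100 = 16.0839 %


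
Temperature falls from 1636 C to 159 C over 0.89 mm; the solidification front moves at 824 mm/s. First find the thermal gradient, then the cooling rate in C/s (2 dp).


G = (1636-159)/0.89 = 1659.5505618 C/mm
CR = 1659.5505618 * 824 = 1367469.66 C/s


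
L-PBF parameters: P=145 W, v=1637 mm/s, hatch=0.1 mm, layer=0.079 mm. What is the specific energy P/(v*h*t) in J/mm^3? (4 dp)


Build rate = 1637 * 0.1 * 0.079 = 12.9323 mm^3/s
SE = 145 / 12.9323 = 11.2122 J/mm^3


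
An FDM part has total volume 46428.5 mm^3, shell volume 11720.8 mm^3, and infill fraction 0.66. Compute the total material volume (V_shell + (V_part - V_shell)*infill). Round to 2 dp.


V_infill = (46428.5 - 11720.8) * 0.66 = 22907.08
V_total = 11720.8 + 22907.08 = 34627.88 mm^3


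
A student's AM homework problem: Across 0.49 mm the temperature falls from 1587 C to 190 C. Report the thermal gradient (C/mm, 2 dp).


G = (1587-190)/0.49 = 2851.02 C/mm


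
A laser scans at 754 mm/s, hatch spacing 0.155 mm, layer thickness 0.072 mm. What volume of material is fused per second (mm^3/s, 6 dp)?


Rate = 754 * 0.155 * 0.072 = 8.41464 mm^3/s


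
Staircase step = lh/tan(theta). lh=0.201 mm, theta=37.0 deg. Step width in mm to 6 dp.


step = 0.201 / tan(37.0) = 0.266736 mm


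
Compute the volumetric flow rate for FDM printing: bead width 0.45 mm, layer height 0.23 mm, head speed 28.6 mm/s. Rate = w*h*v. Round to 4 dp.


Rate = 0.45 * 0.23 * 28.6 = 2.9601 mm^3/s


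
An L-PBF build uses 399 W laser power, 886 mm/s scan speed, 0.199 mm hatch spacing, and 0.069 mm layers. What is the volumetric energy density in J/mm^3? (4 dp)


E = 399 / (886*0.199*0.069) = 32.7972 J/mm^3


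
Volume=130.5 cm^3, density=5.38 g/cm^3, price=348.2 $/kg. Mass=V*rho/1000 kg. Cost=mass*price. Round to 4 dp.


Mass = 130.5*5.38/1000 = 0.70209 kg
Cost = 0.70209 * 348.2 = 244.4677 $


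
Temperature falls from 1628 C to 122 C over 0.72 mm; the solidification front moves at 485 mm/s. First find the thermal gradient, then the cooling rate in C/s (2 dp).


G = (1628-122)/0.72 = 2091.66666667 C/mm
CR = 2091.66666667 * 485 = 1014458.33 C/s


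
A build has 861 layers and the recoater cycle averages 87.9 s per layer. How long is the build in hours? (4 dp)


t = 861 * 87.9 / 3600 = 21.0228 hrs


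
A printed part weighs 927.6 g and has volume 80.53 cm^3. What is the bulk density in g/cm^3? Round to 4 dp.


rho = 927.6 / 80.53 = 11.5187 g/cm^3


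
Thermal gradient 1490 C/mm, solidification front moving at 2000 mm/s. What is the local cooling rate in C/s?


CR = 1490 * 2000 = 2980000 C/s


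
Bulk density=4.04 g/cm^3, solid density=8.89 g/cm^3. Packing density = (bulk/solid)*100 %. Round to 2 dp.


Packing = (4.04/8.89)*100 = 45.44 %


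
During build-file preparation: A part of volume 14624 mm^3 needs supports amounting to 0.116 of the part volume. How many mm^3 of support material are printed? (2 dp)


V_support = 14624 * 0.116 = 1696.38 mm^3


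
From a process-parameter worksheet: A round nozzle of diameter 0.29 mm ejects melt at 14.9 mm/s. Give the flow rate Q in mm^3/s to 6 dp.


A = pi*(0.29/2)^2 = 0.06605199 mm^2
Q = 0.06605199 * 14.9 = 0.984175 mm^3/s


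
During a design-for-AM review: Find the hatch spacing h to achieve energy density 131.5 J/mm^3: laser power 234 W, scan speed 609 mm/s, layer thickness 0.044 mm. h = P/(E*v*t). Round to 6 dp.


h = 234 / (131.5*609*0.044) = 0.066408 mm


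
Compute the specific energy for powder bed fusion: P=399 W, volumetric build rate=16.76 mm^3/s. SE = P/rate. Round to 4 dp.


SE = 399 / 16.76 = 23.8067 J/mm^3


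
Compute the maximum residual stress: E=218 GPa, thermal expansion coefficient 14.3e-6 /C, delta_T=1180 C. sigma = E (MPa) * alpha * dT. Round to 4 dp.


sigma = 218*1000 * 14.3e-6 * 1180 = 3678.532 MPa


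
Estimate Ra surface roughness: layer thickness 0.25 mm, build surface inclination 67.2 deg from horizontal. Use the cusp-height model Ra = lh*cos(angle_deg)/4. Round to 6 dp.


Ra = 0.25 * cos(67.2) / 4 = 0.02422 mm


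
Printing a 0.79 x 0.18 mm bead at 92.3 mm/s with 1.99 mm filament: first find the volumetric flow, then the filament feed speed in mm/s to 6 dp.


Q = 0.79 * 0.18 * 92.3 = 13.12506 mm^3/s
A_fil = pi*(1.99/2)^2 = 3.11025527 mm^2
v_feed = 13.12506 / 3.11025527 = 4.21993 mm/s


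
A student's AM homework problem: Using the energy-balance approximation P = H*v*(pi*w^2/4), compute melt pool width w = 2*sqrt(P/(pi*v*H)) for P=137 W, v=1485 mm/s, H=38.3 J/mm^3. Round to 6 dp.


w = 2*sqrt(137/(pi*1485*38.3)) = 0.05538 mm


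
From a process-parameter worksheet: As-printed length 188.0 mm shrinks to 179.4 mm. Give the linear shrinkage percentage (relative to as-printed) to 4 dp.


Shrinkage = ((188.0-179.4)/188.0)*100 = 4.5745 %


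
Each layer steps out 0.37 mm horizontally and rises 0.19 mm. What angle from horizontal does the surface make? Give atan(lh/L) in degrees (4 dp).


angle = atan(0.19/0.37) = 27.1811 degrees


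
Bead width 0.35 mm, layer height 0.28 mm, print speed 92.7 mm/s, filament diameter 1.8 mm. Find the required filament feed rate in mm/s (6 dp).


Q = 0.35 * 0.28 * 92.7 = 9.0846 mm^3/s
A_fil = pi*(1.8/2)^2 = 2.54469005 mm^2
v_feed = 9.0846 / 2.54469005 = 3.570022 mm/s


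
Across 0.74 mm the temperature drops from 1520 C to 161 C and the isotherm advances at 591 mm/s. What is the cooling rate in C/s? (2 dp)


G = (1520-161)/0.74 = 1836.48648649 C/mm
CR = 1836.48648649 * 591 = 1085363.51 C/s


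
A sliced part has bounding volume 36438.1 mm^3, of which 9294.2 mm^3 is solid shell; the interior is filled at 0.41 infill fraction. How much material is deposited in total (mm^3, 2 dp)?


V_infill = (36438.1 - 9294.2) * 0.41 = 11129.0
V_total = 9294.2 + 11129.0 = 20423.2 mm^3


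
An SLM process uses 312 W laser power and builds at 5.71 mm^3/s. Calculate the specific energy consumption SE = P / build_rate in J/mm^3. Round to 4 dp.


SE = 312 / 5.71 = 54.641 J/mm^3


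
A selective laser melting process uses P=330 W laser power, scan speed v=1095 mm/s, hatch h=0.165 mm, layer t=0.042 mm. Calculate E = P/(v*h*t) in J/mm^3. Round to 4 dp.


E = 330 / (1095*0.165*0.042) = 43.4877 J/mm^3


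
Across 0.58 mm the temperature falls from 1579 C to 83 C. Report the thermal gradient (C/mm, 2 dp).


G = (1579-83)/0.58 = 2579.31 C/mm


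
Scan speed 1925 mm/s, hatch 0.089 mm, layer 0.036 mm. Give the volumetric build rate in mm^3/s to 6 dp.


Rate = 1925 * 0.089 * 0.036 = 6.1677 mm^3/s


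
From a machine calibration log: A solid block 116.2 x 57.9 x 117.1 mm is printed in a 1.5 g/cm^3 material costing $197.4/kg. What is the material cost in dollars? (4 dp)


V = 116.2 * 57.9 * 117.1 = 787846.458 mm^3 = 787.846458 cm^3
Mass = 787.846458 * 1.5 / 1000 = 1.18176969 kg
Cost = 1.18176969 * 197.4 = 233.2813 $


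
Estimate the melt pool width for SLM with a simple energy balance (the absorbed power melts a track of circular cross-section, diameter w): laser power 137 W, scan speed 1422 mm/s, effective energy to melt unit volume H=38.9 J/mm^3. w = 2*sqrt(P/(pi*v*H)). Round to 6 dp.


w = 2*sqrt(137/(pi*1422*38.9)) = 0.056155 mm


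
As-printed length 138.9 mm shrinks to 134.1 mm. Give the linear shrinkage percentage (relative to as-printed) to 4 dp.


Shrinkage = ((138.9-134.1)/138.9)*100 = 3.4557 %


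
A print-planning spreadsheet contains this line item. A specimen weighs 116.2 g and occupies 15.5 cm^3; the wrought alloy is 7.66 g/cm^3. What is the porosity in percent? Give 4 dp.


rho_part = 116.2 / 15.5 = 7.49677419 g/cm^3
Porosity = (1 - 7.49677419/7.66)*100 = 2.1309 %


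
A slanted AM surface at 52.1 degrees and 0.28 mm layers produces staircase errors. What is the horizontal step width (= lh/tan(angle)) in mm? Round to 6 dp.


step = 0.28 / tan(52.1) = 0.217974 mm


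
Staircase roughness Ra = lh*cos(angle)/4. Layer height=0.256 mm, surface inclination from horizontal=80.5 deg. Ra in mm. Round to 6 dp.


Ra = 0.256 * cos(80.5) / 4 = 0.010563 mm


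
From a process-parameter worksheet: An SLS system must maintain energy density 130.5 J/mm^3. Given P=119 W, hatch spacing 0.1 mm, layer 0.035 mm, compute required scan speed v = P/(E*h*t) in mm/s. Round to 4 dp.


v = 119 / (130.5*0.1*0.035) = 260.5364 mm/s


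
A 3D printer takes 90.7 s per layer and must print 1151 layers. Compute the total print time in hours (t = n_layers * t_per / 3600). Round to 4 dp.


t = 1151 * 90.7 / 3600 = 28.9988 hrs


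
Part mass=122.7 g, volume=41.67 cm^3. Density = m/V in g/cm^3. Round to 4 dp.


rho = 122.7 / 41.67 = 2.9446 g/cm^3


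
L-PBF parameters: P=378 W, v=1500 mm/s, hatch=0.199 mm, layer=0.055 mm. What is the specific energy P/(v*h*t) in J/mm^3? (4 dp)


Build rate = 1500 * 0.199 * 0.055 = 16.4175 mm^3/s
SE = 378 / 16.4175 = 23.0242 J/mm^3


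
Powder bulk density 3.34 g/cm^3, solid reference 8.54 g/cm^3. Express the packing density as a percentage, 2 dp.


Packing = (3.34/8.54)*100 = 39.11 %


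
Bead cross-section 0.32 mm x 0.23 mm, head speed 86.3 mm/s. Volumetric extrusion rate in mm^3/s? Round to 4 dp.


Rate = 0.32 * 0.23 * 86.3 = 6.3517 mm^3/s


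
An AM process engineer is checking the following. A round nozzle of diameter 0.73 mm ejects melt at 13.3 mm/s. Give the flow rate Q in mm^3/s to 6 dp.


A = pi*(0.73/2)^2 = 0.41853868 mm^2
Q = 0.41853868 * 13.3 = 5.566564 mm^3/s


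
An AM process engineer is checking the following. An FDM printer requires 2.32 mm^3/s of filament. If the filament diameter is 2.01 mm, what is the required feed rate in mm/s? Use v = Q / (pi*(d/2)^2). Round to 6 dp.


A = pi*(2.01/2)^2 = 3.173087
v = 2.32 / 3.173087 = 0.731149 mm/s


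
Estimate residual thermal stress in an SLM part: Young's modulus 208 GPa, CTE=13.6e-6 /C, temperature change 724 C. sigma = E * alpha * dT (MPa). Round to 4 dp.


sigma = 208*1000 * 13.6e-6 * 724 = 2048.0512 MPa


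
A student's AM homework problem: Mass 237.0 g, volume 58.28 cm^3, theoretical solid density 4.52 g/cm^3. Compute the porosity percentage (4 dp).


rho_part = 237.0 / 58.28 = 4.06657515 g/cm^3
Porosity = (1 - 4.06657515/4.52)*100 = 10.0315 %


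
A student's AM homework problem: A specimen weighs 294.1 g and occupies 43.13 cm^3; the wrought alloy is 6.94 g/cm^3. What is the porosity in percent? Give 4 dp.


rho_part = 294.1 / 43.13 = 6.81891955 g/cm^3
Porosity = (1 - 6.81891955/6.94)*100 = 1.7447 %


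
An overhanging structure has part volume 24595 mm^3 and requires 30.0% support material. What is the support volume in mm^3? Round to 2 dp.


V_support = 24595 * 0.3 = 7378.5 mm^3


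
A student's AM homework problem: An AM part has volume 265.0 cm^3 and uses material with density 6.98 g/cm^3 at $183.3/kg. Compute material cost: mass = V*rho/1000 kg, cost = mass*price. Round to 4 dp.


Mass = 265.0*6.98/1000 = 1.8497 kg
Cost = 1.8497 * 183.3 = 339.05 $


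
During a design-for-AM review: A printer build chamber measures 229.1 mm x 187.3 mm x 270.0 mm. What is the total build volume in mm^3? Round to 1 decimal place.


V = 229.1 * 187.3 * 270.0 = 11585816.1 mm^3


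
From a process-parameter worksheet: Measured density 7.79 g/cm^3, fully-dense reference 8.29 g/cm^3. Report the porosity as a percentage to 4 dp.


Porosity = (1-7.79/8.29)*100 = 6.0314 %


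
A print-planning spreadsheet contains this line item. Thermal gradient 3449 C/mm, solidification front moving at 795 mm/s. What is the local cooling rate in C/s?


CR = 3449 * 795 = 2741955 C/s


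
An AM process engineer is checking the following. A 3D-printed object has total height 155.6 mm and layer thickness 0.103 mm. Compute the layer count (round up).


Layers = ceil(155.6/0.103) = 1511


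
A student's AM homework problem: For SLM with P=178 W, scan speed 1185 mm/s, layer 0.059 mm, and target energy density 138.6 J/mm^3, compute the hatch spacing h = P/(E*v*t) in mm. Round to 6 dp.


h = 178 / (138.6*1185*0.059) = 0.018369 mm


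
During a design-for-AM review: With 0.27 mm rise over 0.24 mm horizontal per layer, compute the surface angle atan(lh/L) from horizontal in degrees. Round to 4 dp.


angle = atan(0.27/0.24) = 48.3665 degrees


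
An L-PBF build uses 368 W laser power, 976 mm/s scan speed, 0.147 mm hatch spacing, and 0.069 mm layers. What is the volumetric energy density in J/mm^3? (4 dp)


E = 368 / (976*0.147*0.069) = 37.1733 J/mm^3


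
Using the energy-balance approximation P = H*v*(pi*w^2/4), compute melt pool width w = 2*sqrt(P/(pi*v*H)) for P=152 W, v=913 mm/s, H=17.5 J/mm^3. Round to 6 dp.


w = 2*sqrt(152/(pi*913*17.5)) = 0.110058 mm


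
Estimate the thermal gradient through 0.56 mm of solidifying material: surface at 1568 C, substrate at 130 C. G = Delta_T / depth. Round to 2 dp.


G = (1568-130)/0.56 = 2567.86 C/mm


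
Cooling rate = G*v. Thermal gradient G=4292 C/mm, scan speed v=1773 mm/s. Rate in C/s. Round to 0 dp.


CR = 4292 * 1773 = 7609716 C/s


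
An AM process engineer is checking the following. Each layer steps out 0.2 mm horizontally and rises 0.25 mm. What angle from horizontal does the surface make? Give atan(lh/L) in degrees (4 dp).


angle = atan(0.25/0.2) = 51.3402 degrees


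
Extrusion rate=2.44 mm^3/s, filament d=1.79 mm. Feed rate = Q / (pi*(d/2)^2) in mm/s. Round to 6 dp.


A = pi*(1.79/2)^2 = 2.516494
v = 2.44 / 2.516494 = 0.969603 mm/s


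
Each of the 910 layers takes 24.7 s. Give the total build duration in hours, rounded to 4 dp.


t = 910 * 24.7 / 3600 = 6.2436 hrs


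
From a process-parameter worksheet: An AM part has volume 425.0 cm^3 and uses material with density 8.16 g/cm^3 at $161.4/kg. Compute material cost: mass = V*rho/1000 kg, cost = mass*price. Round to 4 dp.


Mass = 425.0*8.16/1000 = 3.468 kg
Cost = 3.468 * 161.4 = 559.7352 $


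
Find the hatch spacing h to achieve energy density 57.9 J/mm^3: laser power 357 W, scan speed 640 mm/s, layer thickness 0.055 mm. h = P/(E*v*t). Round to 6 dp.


h = 357 / (57.9*640*0.055) = 0.175165 mm


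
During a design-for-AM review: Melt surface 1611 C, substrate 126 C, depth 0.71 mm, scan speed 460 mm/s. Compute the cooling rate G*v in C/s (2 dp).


G = (1611-126)/0.71 = 2091.54929577 C/mm
CR = 2091.54929577 * 460 = 962112.68 C/s


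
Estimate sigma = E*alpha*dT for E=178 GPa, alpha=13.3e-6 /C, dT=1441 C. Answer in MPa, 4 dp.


sigma = 178*1000 * 13.3e-6 * 1441 = 3411.4234 MPa


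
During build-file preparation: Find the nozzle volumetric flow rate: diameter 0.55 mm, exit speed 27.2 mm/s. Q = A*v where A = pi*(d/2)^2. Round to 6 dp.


A = pi*(0.55/2)^2 = 0.23758294 mm^2
Q = 0.23758294 * 27.2 = 6.462256 mm^3/s


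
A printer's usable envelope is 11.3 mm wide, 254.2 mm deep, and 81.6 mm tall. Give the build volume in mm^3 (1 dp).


V = 11.3 * 254.2 * 81.6 = 234392.7 mm^3


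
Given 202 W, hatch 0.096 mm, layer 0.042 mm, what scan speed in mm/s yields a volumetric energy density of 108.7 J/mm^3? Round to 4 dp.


v = 202 / (108.7*0.096*0.042) = 460.8943 mm/s


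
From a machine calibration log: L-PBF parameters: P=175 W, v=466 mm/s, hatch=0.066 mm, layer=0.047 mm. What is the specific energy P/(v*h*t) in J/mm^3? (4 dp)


Build rate = 466 * 0.066 * 0.047 = 1.445532 mm^3/s
SE = 175 / 1.445532 = 121.0627 J/mm^3


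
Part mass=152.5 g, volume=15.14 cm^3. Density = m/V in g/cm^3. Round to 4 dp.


rho = 152.5 / 15.14 = 10.0727 g/cm^3


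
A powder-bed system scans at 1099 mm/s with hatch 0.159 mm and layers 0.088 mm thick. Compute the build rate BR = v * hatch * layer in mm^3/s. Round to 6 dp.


Rate = 1099 * 0.159 * 0.088 = 15.377208 mm^3/s


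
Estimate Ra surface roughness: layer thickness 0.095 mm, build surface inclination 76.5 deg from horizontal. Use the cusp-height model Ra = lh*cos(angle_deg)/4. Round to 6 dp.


Ra = 0.095 * cos(76.5) / 4 = 0.005544 mm


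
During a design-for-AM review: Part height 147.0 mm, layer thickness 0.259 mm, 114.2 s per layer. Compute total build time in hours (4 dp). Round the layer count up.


Layers = ceil(147.0/0.259) = 568
t = 568 * 114.2 / 3600 = 18.0182 hrs


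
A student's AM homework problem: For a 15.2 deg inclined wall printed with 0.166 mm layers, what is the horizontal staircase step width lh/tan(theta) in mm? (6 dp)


step = 0.166 / tan(15.2) = 0.610982 mm


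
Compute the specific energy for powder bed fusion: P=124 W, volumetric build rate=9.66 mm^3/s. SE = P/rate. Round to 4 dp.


SE = 124 / 9.66 = 12.8364 J/mm^3


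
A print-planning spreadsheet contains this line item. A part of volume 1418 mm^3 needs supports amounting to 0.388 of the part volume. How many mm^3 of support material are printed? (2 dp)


V_support = 1418 * 0.388 = 550.18 mm^3


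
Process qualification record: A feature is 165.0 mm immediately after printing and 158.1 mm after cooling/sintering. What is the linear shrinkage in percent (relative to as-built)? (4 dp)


Shrinkage = ((165.0-158.1)/165.0)*100 = 4.1818 %


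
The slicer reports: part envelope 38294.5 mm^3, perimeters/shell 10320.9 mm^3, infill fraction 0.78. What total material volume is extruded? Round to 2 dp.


V_infill = (38294.5 - 10320.9) * 0.78 = 21819.41
V_total = 10320.9 + 21819.41 = 32140.31 mm^3


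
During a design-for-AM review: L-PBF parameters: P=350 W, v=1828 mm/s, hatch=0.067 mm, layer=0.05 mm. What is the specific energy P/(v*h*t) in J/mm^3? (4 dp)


Build rate = 1828 * 0.067 * 0.05 = 6.1238 mm^3/s
SE = 350 / 6.1238 = 57.1541 J/mm^3


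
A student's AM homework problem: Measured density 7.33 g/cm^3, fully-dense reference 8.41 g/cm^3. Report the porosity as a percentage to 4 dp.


Porosity = (1-7.33/8.41)*100 = 12.8419 %


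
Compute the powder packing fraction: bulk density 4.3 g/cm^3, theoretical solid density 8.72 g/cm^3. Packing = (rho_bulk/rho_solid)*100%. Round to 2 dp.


Packing = (4.3/8.72)*100 = 49.31 %


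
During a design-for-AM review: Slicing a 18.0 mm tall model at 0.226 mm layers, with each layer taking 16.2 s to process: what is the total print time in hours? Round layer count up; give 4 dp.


Layers = ceil(18.0/0.226) = 80
t = 80 * 16.2 / 3600 = 0.36 hrs


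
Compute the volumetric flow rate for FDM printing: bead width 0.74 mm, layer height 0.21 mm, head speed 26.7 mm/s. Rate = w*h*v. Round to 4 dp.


Rate = 0.74 * 0.21 * 26.7 = 4.1492 mm^3/s


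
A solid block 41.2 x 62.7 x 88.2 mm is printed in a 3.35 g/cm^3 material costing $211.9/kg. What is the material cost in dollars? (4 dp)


V = 41.2 * 62.7 * 88.2 = 227841.768 mm^3 = 227.841768 cm^3
Mass = 227.841768 * 3.35 / 1000 = 0.76326992 kg
Cost = 0.76326992 * 211.9 = 161.7369 $


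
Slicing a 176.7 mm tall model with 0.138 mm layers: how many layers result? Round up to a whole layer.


Layers = ceil(176.7/0.138) = 1281


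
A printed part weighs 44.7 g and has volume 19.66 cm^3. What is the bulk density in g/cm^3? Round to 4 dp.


rho = 44.7 / 19.66 = 2.2737 g/cm^3


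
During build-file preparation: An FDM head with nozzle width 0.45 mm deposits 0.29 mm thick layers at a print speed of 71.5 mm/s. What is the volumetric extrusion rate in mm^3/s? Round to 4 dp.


Rate = 0.45 * 0.29 * 71.5 = 9.3308 mm^3/s


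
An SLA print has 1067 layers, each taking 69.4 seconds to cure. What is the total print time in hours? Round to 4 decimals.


t = 1067 * 69.4 / 3600 = 20.5694 hrs


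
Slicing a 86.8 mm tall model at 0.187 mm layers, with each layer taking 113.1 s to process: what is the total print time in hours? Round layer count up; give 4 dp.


Layers = ceil(86.8/0.187) = 465
t = 465 * 113.1 / 3600 = 14.6088 hrs


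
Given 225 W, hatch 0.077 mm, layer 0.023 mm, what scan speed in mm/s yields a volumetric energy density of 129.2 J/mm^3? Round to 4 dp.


v = 225 / (129.2*0.077*0.023) = 983.3349 mm/s


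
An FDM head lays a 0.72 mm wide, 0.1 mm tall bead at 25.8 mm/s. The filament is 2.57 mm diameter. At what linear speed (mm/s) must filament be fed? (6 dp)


Q = 0.72 * 0.1 * 25.8 = 1.8576 mm^3/s
A_fil = pi*(2.57/2)^2 = 5.18747633 mm^2
v_feed = 1.8576 / 5.18747633 = 0.358093 mm/s


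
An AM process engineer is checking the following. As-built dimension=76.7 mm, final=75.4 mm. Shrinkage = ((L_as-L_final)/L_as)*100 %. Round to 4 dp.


Shrinkage = ((76.7-75.4)/76.7)*100 = 1.6949 %


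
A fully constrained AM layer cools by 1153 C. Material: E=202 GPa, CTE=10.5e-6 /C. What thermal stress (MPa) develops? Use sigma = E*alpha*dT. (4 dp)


sigma = 202*1000 * 10.5e-6 * 1153 = 2445.513 MPa


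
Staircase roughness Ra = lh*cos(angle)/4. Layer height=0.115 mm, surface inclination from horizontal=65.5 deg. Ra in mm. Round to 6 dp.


Ra = 0.115 * cos(65.5) / 4 = 0.011922 mm


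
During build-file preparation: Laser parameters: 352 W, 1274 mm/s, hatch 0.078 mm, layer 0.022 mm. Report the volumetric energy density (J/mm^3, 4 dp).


E = 352 / (1274*0.078*0.022) = 161.0112 J/mm^3


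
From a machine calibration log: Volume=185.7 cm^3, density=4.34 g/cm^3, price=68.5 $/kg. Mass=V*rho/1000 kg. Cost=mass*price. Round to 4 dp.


Mass = 185.7*4.34/1000 = 0.805938 kg
Cost = 0.805938 * 68.5 = 55.2068 $


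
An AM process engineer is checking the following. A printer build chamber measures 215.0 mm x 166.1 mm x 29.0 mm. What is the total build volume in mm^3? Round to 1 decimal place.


V = 215.0 * 166.1 * 29.0 = 1035633.5 mm^3


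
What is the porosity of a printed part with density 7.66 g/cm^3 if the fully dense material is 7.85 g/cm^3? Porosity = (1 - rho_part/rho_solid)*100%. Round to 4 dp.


Porosity = (1-7.66/7.85)*100 = 2.4204 %
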